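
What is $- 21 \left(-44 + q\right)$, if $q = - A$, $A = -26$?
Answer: $378$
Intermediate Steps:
$q = 26$ ($q = \left(-1\right) \left(-26\right) = 26$)
$- 21 \left(-44 + q\right) = - 21 \left(-44 + 26\right) = \left(-21\right) \left(-18\right) = 378$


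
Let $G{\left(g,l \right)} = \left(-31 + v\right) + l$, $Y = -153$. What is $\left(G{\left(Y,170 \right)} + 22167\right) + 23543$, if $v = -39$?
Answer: $45810$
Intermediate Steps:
$G{\left(g,l \right)} = -70 + l$ ($G{\left(g,l \right)} = \left(-31 - 39\right) + l = -70 + l$)
$\left(G{\left(Y,170 \right)} + 22167\right) + 23543 = \left(\left(-70 + 170\right) + 22167\right) + 23543 = \left(100 + 22167\right) + 23543 = 22267 + 23543 = 45810$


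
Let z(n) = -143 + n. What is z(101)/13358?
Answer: -21/6679 ≈ -0.0031442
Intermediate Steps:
z(101)/13358 = (-143 + 101)/13358 = -42*1/13358 = -21/6679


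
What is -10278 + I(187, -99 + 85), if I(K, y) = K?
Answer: -10091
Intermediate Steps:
-10278 + I(187, -99 + 85) = -10278 + 187 = -10091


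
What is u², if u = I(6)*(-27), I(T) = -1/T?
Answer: 81/4 ≈ 20.250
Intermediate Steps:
u = 9/2 (u = -1/6*(-27) = -1*⅙*(-27) = -⅙*(-27) = 9/2 ≈ 4.5000)
u² = (9/2)² = 81/4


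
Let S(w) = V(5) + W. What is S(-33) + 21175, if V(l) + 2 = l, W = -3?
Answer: 21175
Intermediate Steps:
V(l) = -2 + l
S(w) = 0 (S(w) = (-2 + 5) - 3 = 3 - 3 = 0)
S(-33) + 21175 = 0 + 21175 = 21175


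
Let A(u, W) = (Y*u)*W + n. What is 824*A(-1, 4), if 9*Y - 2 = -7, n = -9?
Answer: -50264/9 ≈ -5584.9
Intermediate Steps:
Y = -5/9 (Y = 2/9 + (⅑)*(-7) = 2/9 - 7/9 = -5/9 ≈ -0.55556)
A(u, W) = -9 - 5*W*u/9 (A(u, W) = (-5*u/9)*W - 9 = -5*W*u/9 - 9 = -9 - 5*W*u/9)
824*A(-1, 4) = 824*(-9 - 5/9*4*(-1)) = 824*(-9 + 20/9) = 824*(-61/9) = -50264/9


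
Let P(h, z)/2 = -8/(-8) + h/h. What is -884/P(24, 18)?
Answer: -221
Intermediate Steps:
P(h, z) = 4 (P(h, z) = 2*(-8/(-8) + h/h) = 2*(-8*(-⅛) + 1) = 2*(1 + 1) = 2*2 = 4)
-884/P(24, 18) = -884/4 = -884*¼ = -221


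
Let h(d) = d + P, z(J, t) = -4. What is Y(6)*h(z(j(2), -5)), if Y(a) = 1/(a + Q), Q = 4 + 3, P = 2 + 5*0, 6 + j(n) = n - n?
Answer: -2/13 ≈ -0.15385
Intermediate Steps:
j(n) = -6 (j(n) = -6 + (n - n) = -6 + 0 = -6)
P = 2 (P = 2 + 0 = 2)
Q = 7
Y(a) = 1/(7 + a) (Y(a) = 1/(a + 7) = 1/(7 + a))
h(d) = 2 + d (h(d) = d + 2 = 2 + d)
Y(6)*h(z(j(2), -5)) = (2 - 4)/(7 + 6) = -2/13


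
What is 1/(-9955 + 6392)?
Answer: -1/3563 ≈ -0.00028066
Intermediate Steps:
1/(-9955 + 6392) = 1/(-3563) = -1/3563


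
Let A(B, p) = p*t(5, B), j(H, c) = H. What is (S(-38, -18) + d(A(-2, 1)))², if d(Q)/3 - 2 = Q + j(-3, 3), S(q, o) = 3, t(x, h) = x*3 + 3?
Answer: 2916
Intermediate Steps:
t(x, h) = 3 + 3*x (t(x, h) = 3*x + 3 = 3 + 3*x)
A(B, p) = 18*p (A(B, p) = p*(3 + 3*5) = p*(3 + 15) = p*18 = 18*p)
d(Q) = -3 + 3*Q (d(Q) = 6 + 3*(Q - 3) = 6 + 3*(-3 + Q) = 6 + (-9 + 3*Q) = -3 + 3*Q)
(S(-38, -18) + d(A(-2, 1)))² = (3 + (-3 + 3*(18*1)))² = (3 + (-3 + 3*18))² = (3 + (-3 + 54))² = (3 + 51)² = 54² = 2916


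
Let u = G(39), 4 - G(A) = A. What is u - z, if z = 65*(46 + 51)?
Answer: -6340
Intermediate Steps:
G(A) = 4 - A
u = -35 (u = 4 - 1*39 = 4 - 39 = -35)
z = 6305 (z = 65*97 = 6305)
u - z = -35 - 1*6305 = -35 - 6305 = -6340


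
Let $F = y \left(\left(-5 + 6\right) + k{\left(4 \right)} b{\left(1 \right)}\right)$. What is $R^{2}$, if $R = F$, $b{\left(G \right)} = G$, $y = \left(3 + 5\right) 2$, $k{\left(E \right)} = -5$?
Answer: $4096$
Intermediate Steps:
$y = 16$ ($y = 8 \cdot 2 = 16$)
$F = -64$ ($F = 16 \left(\left(-5 + 6\right) - 5\right) = 16 \left(1 - 5\right) = 16 \left(-4\right) = -64$)
$R = -64$
$R^{2} = \left(-64\right)^{2} = 4096$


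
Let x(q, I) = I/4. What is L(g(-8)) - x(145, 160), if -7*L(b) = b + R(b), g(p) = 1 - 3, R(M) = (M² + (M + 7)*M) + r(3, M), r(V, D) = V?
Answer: -275/7 ≈ -39.286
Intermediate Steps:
x(q, I) = I/4 (x(q, I) = I*(¼) = I/4)
R(M) = 3 + M² + M*(7 + M) (R(M) = (M² + (M + 7)*M) + 3 = (M² + (7 + M)*M) + 3 = (M² + M*(7 + M)) + 3 = 3 + M² + M*(7 + M))
g(p) = -2
L(b) = -3/7 - 8*b/7 - 2*b²/7 (L(b) = -(b + (3 + 2*b² + 7*b))/7 = -(3 + 2*b² + 8*b)/7 = -3/7 - 8*b/7 - 2*b²/7)
L(g(-8)) - x(145, 160) = (-3/7 - 8/7*(-2) - 2/7*(-2)²) - 160/4 = (-3/7 + 16/7 - 2/7*4) - 1*40 = (-3/7 + 16/7 - 8/7) - 40 = 5/7 - 40 = -275/7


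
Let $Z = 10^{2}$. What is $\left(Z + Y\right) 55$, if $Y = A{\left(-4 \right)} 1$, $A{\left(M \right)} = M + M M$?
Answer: $6160$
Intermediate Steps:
$Z = 100$
$A{\left(M \right)} = M + M^{2}$
$Y = 12$ ($Y = - 4 \left(1 - 4\right) 1 = \left(-4\right) \left(-3\right) 1 = 12 \cdot 1 = 12$)
$\left(Z + Y\right) 55 = \left(100 + 12\right) 55 = 112 \cdot 55 = 6160$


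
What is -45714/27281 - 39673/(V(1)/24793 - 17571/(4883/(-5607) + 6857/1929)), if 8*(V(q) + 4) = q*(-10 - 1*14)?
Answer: 187845557164844547062/42847687950528828731 ≈ 4.3840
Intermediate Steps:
V(q) = -4 - 3*q (V(q) = -4 + (q*(-10 - 1*14))/8 = -4 + (q*(-10 - 14))/8 = -4 + (q*(-24))/8 = -4 + (-24*q)/8 = -4 - 3*q)
-45714/27281 - 39673/(V(1)/24793 - 17571/(4883/(-5607) + 6857/1929)) = -45714/27281 - 39673/((-4 - 3*1)/24793 - 17571/(4883/(-5607) + 6857/1929)) = -45714*1/27281 - 39673/((-4 - 3)*(1/24793) - 17571/(4883*(-1/5607) + 6857*(1/1929))) = -45714/27281 - 39673/(-7*1/24793 - 17571/(-4883/5607 + 6857/1929)) = -45714/27281 - 39673/(-7/24793 - 17571/9675964/3605301) = -45714/27281 - 39673/(-7/24793 - 17571*3605301/9675964) = -45714/27281 - 39673/(-7/24793 - 63348743871/9675964) = -45714/27281 - 39673/(-1570605474525451/239896175452) = -45714/27281 - 39673*(-239896175452/1570605474525451) = -45714/27281 + 9517400968707196/1570605474525451 = 187845557164844547062/42847687950528828731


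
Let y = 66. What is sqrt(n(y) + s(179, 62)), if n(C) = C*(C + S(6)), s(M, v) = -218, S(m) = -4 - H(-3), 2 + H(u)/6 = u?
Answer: sqrt(5854) ≈ 76.511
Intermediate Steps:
H(u) = -12 + 6*u
S(m) = 26 (S(m) = -4 - (-12 + 6*(-3)) = -4 - (-12 - 18) = -4 - 1*(-30) = -4 + 30 = 26)
n(C) = C*(26 + C) (n(C) = C*(C + 26) = C*(26 + C))
sqrt(n(y) + s(179, 62)) = sqrt(66*(26 + 66) - 218) = sqrt(66*92 - 218) = sqrt(6072 - 218) = sqrt(5854)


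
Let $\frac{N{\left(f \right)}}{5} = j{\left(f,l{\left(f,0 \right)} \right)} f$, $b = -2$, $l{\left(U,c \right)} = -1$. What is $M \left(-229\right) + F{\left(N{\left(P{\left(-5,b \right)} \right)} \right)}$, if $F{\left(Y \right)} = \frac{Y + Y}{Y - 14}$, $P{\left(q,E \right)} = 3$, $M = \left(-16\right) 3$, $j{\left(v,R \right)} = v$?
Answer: $\frac{340842}{31} \approx 10995.0$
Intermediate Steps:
$M = -48$
$N{\left(f \right)} = 5 f^{2}$ ($N{\left(f \right)} = 5 f f = 5 f^{2}$)
$F{\left(Y \right)} = \frac{2 Y}{-14 + Y}$
$M \left(-229\right) + F{\left(N{\left(P{\left(-5,b \right)} \right)} \right)} = \left(-48\right) \left(-229\right) + \frac{2 \cdot 5 \cdot 3^{2}}{-14 + 5 \cdot 3^{2}} = 10992 + \frac{2 \cdot 5 \cdot 9}{-14 + 5 \cdot 9} = 10992 + 2 \cdot 45 \frac{1}{-14 + 45} = 10992 + 2 \cdot 45 \cdot \frac{1}{31} = 10992 + \frac{90}{31} = \frac{340842}{31}$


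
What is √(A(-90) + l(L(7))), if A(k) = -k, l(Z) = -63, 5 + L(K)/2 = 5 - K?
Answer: 3*√3 ≈ 5.1962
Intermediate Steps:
L(K) = -2*K (L(K) = -10 + 2*(5 - K) = -10 + (10 - 2*K) = -2*K)
√(A(-90) + l(L(7))) = √(-1*(-90) - 63) = √(90 - 63) = √27 = 3*√3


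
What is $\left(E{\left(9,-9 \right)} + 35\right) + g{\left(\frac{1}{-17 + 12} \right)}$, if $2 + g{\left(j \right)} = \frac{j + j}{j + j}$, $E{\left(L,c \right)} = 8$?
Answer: $42$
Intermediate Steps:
$g{\left(j \right)} = -1$ ($g{\left(j \right)} = -2 + \frac{j + j}{j + j} = -2 + \frac{2 j}{2 j} = -2 + 2 j \frac{1}{2 j} = -2 + 1 = -1$)
$\left(E{\left(9,-9 \right)} + 35\right) + g{\left(\frac{1}{-17 + 12} \right)} = \left(8 + 35\right) - 1 = 43 - 1 = 42$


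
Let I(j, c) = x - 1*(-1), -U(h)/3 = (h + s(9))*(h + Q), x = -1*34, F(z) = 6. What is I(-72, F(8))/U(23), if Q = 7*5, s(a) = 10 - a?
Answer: 11/1392 ≈ 0.0079023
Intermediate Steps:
Q = 35
x = -34
U(h) = -3*(1 + h)*(35 + h) (U(h) = -3*(h + (10 - 1*9))*(h + 35) = -3*(h + (10 - 9))*(35 + h) = -3*(h + 1)*(35 + h) = -3*(1 + h)*(35 + h))
I(j, c) = -33 (I(j, c) = -34 - 1*(-1) = -34 + 1 = -33)
I(-72, F(8))/U(23) = -33/(-105 - 108*23 - 3*23**2) = -33/(-105 - 2484 - 3*529) = -33/(-105 - 2484 - 1587) = -33/(-4176) = -33*(-1/4176) = 11/1392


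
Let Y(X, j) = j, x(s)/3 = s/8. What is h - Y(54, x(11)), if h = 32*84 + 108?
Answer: 22335/8 ≈ 2791.9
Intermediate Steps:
h = 2796 (h = 2688 + 108 = 2796)
x(s) = 3*s/8 (x(s) = 3*(s/8) = 3*s/8)
h - Y(54, x(11)) = 2796 - 3*11/8 = 2796 - 1*33/8 = 2796 - 33/8 = 22335/8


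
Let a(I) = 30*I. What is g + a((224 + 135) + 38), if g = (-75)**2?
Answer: 17535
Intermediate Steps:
g = 5625
g + a((224 + 135) + 38) = 5625 + 30*((224 + 135) + 38) = 5625 + 30*(359 + 38) = 5625 + 30*397 = 5625 + 11910 = 17535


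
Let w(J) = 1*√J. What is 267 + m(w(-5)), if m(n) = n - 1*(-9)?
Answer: 276 + I*√5 ≈ 276.0 + 2.2361*I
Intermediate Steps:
w(J) = √J
m(n) = 9 + n (m(n) = n + 9 = 9 + n)
267 + m(w(-5)) = 267 + (9 + √(-5)) = 267 + (9 + I*√5) = 276 + I*√5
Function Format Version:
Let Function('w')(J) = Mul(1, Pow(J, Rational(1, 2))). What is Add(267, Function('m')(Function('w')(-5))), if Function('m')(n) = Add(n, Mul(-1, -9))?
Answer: Add(276, Mul(I, Pow(5, Rational(1, 2)))) ≈ Add(276.00, Mul(2.2361, I))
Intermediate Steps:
Function('w')(J) = Pow(J, Rational(1, 2))
Function('m')(n) = Add(9, n) (Function('m')(n) = Add(n, 9) = Add(9, n))
Add(267, Function('m')(Function('w')(-5))) = Add(267, Add(9, Pow(-5, Rational(1, 2)))) = Add(267, Add(9, Mul(I, Pow(5, Rational(1, 2))))) = Add(276, Mul(I, Pow(5, Rational(1, 2))))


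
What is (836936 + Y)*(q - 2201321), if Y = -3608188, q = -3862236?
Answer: 16803644463364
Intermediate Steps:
(836936 + Y)*(q - 2201321) = (836936 - 3608188)*(-3862236 - 2201321) = -2771252*(-6063557) = 16803644463364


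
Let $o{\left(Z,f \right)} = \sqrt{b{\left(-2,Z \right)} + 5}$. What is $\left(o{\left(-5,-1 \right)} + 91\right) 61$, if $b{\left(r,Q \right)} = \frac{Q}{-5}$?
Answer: $5551 + 61 \sqrt{6} \approx 5700.4$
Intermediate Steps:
$b{\left(r,Q \right)} = - \frac{Q}{5}$ ($b{\left(r,Q \right)} = Q \left(- \frac{1}{5}\right) = - \frac{Q}{5}$)
$o{\left(Z,f \right)} = \sqrt{5 - \frac{Z}{5}}$ ($o{\left(Z,f \right)} = \sqrt{- \frac{Z}{5} + 5} = \sqrt{5 - \frac{Z}{5}}$)
$\left(o{\left(-5,-1 \right)} + 91\right) 61 = \left(\frac{\sqrt{125 - -25}}{5} + 91\right) 61 = \left(\frac{\sqrt{125 + 25}}{5} + 91\right) 61 = \left(\frac{\sqrt{150}}{5} + 91\right) 61 = \left(\frac{5 \sqrt{6}}{5} + 91\right) 61 = \left(\sqrt{6} + 91\right) 61 = \left(91 + \sqrt{6}\right) 61 = 5551 + 61 \sqrt{6}$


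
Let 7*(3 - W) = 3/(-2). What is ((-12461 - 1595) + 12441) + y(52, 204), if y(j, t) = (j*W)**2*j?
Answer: 71103665/49 ≈ 1.4511e+6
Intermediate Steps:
W = 45/14 (W = 3 - 3/(7*(-2)) = 3 - 3*(-1)/(7*2) = 3 - 1/7*(-3/2) = 3 + 3/14 = 45/14 ≈ 3.2143)
y(j, t) = 2025*j**3/196 (y(j, t) = (j*(45/14))**2*j = (45*j/14)**2*j = (2025*j**2/196)*j = 2025*j**3/196)
((-12461 - 1595) + 12441) + y(52, 204) = ((-12461 - 1595) + 12441) + (2025/196)*52**3 = (-14056 + 12441) + (2025/196)*140608 = -1615 + 71182800/49 = 71103665/49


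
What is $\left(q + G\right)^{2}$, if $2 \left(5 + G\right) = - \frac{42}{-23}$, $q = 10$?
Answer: $\frac{18496}{529} \approx 34.964$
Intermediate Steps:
$G = - \frac{94}{23}$ ($G = -5 + \frac{\left(-42\right) \frac{1}{-23}}{2} = -5 + \frac{\left(-42\right) \left(- \frac{1}{23}\right)}{2} = -5 + \frac{1}{2} \cdot \frac{42}{23} = -5 + \frac{21}{23} = - \frac{94}{23} \approx -4.087$)
$\left(q + G\right)^{2} = \left(10 - \frac{94}{23}\right)^{2} = \left(\frac{136}{23}\right)^{2} = \frac{18496}{529}$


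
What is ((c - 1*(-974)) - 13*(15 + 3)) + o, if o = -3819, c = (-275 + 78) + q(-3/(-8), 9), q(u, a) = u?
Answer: -26205/8 ≈ -3275.6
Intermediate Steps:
c = -1573/8 (c = (-275 + 78) - 3/(-8) = -197 - 3*(-⅛) = -197 + 3/8 = -1573/8 ≈ -196.63)
((c - 1*(-974)) - 13*(15 + 3)) + o = ((-1573/8 - 1*(-974)) - 13*(15 + 3)) - 3819 = ((-1573/8 + 974) - 13*18) - 3819 = (6219/8 - 1*234) - 3819 = (6219/8 - 234) - 3819 = 4347/8 - 3819 = -26205/8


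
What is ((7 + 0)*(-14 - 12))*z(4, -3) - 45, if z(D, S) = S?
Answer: 501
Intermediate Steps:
((7 + 0)*(-14 - 12))*z(4, -3) - 45 = ((7 + 0)*(-14 - 12))*(-3) - 45 = (7*(-26))*(-3) - 45 = -182*(-3) - 45 = 546 - 45 = 501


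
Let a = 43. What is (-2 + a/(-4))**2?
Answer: 2601/16 ≈ 162.56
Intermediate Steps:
(-2 + a/(-4))**2 = (-2 + 43/(-4))**2 = (-2 + 43*(-1/4))**2 = (-2 - 43/4)**2 = (-51/4)**2 = 2601/16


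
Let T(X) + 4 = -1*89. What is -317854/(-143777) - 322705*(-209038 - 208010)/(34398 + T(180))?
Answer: 1290001277736810/328817999 ≈ 3.9231e+6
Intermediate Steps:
T(X) = -93 (T(X) = -4 - 1*89 = -4 - 89 = -93)
-317854/(-143777) - 322705*(-209038 - 208010)/(34398 + T(180)) = -317854/(-143777) - 322705*(-209038 - 208010)/(34398 - 93) = -317854*(-1/143777) - 322705/(34305/(-417048)) = 317854/143777 - 322705/(34305*(-1/417048)) = 317854/143777 - 322705/(-11435/139016) = 317854/143777 - 322705*(-139016/11435) = 317854/143777 + 8972231656/2287 = 1290001277736810/328817999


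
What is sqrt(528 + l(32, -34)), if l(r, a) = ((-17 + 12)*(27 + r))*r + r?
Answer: 4*I*sqrt(555) ≈ 94.234*I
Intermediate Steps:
l(r, a) = r + r*(-135 - 5*r) (l(r, a) = (-5*(27 + r))*r + r = (-135 - 5*r)*r + r = r*(-135 - 5*r) + r = r + r*(-135 - 5*r))
sqrt(528 + l(32, -34)) = sqrt(528 - 1*32*(134 + 5*32)) = sqrt(528 - 1*32*(134 + 160)) = sqrt(528 - 1*32*294) = sqrt(528 - 9408) = sqrt(-8880) = 4*I*sqrt(555)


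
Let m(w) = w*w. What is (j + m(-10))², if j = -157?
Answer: 3249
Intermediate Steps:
m(w) = w²
(j + m(-10))² = (-157 + (-10)²)² = (-157 + 100)² = (-57)² = 3249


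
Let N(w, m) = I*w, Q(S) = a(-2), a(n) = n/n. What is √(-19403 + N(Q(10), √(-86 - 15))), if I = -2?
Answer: I*√19405 ≈ 139.3*I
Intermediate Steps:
a(n) = 1
Q(S) = 1
N(w, m) = -2*w
√(-19403 + N(Q(10), √(-86 - 15))) = √(-19403 - 2*1) = √(-19403 - 2) = √(-19405) = I*√19405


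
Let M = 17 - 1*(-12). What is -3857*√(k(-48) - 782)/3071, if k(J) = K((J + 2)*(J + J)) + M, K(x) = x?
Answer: -11571*√407/3071 ≈ -76.013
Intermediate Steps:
M = 29 (M = 17 + 12 = 29)
k(J) = 29 + 2*J*(2 + J) (k(J) = (J + 2)*(J + J) + 29 = (2 + J)*(2*J) + 29 = 2*J*(2 + J) + 29 = 29 + 2*J*(2 + J))
-3857*√(k(-48) - 782)/3071 = -3857*√((29 + 2*(-48)*(2 - 48)) - 782)/3071 = -3857*√((29 + 2*(-48)*(-46)) - 782)/3071 = -3857*√((29 + 4416) - 782)/3071 = -3857*√(4445 - 782)/3071 = -3857*3*√407/3071 = -11571*√407/3071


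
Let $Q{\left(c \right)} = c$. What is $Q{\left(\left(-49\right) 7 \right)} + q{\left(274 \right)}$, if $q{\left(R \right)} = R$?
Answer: $-69$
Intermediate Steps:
$Q{\left(\left(-49\right) 7 \right)} + q{\left(274 \right)} = \left(-49\right) 7 + 274 = -343 + 274 = -69$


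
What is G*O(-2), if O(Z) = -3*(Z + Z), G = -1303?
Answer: -15636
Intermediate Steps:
O(Z) = -6*Z
G*O(-2) = -(-7818)*(-2) = -1303*12 = -15636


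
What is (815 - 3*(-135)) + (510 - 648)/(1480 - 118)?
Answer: 276917/227 ≈ 1219.9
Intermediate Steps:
(815 - 3*(-135)) + (510 - 648)/(1480 - 118) = (815 + 405) - 138/1362 = 1220 - 138*1/1362 = 1220 - 23/227 = 276917/227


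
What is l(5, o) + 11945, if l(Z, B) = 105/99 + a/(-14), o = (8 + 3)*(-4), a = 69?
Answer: 5516803/462 ≈ 11941.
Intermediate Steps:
o = -44 (o = 11*(-4) = -44)
l(Z, B) = -1787/462 (l(Z, B) = 105/99 + 69/(-14) = 105*(1/99) + 69*(-1/14) = 35/33 - 69/14 = -1787/462)
l(5, o) + 11945 = -1787/462 + 11945 = 5516803/462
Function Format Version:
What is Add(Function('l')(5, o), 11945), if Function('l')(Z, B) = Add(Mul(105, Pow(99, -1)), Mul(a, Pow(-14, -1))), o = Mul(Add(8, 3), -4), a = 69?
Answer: Rational(5516803, 462) ≈ 11941.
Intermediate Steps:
o = -44 (o = Mul(11, -4) = -44)
Function('l')(Z, B) = Rational(-1787, 462) (Function('l')(Z, B) = Add(Mul(105, Pow(99, -1)), Mul(69, Pow(-14, -1))) = Add(Mul(105, Rational(1, 99)), Mul(69, Rational(-1, 14))) = Add(Rational(35, 33), Rational(-69, 14)) = Rational(-1787, 462))
Add(Function('l')(5, o), 11945) = Add(Rational(-1787, 462), 11945) = Rational(5516803, 462)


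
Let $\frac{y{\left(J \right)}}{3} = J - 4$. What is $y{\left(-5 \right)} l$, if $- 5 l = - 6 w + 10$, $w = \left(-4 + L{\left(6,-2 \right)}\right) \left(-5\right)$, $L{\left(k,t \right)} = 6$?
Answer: $378$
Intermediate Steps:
$w = -10$ ($w = \left(-4 + 6\right) \left(-5\right) = 2 \left(-5\right) = -10$)
$y{\left(J \right)} = -12 + 3 J$ ($y{\left(J \right)} = 3 \left(J - 4\right) = 3 \left(-4 + J\right) = -12 + 3 J$)
$l = -14$ ($l = - \frac{\left(-6\right) \left(-10\right) + 10}{5} = - \frac{60 + 10}{5} = \left(- \frac{1}{5}\right) 70 = -14$)
$y{\left(-5 \right)} l = \left(-12 + 3 \left(-5\right)\right) \left(-14\right) = \left(-12 - 15\right) \left(-14\right) = \left(-27\right) \left(-14\right) = 378$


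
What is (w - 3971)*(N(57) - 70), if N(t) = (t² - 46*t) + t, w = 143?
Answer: -2350392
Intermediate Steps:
N(t) = t² - 45*t
(w - 3971)*(N(57) - 70) = (143 - 3971)*(57*(-45 + 57) - 70) = -3828*(57*12 - 70) = -3828*(684 - 70) = -3828*614 = -2350392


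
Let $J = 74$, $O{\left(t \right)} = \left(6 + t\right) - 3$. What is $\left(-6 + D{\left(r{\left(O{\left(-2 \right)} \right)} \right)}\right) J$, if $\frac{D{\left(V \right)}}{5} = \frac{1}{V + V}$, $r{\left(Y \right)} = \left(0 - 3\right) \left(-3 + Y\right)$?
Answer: $- \frac{2479}{6} \approx -413.17$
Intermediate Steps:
$O{\left(t \right)} = 3 + t$
$r{\left(Y \right)} = 9 - 3 Y$ ($r{\left(Y \right)} = - 3 \left(-3 + Y\right) = 9 - 3 Y$)
$D{\left(V \right)} = \frac{5}{2 V}$ ($D{\left(V \right)} = \frac{5}{V + V} = \frac{5}{2 V}$)
$\left(-6 + D{\left(r{\left(O{\left(-2 \right)} \right)} \right)}\right) J = \left(-6 + \frac{5}{2 \left(9 - 3 \left(3 - 2\right)\right)}\right) 74 = \left(-6 + \frac{5}{2 \left(9 - 3\right)}\right) 74 = \left(-6 + \frac{5}{2 \cdot 6}\right) 74 = \left(-6 + \frac{5}{2} \cdot \frac{1}{6}\right) 74 = \left(-6 + \frac{5}{12}\right) 74 = \left(- \frac{67}{12}\right) 74 = - \frac{2479}{6}$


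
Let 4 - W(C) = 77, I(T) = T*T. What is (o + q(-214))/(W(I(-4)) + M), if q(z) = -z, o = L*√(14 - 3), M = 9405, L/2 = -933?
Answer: 107/4666 - 933*√11/4666 ≈ -0.64025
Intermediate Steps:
I(T) = T²
W(C) = -73 (W(C) = 4 - 1*77 = 4 - 77 = -73)
L = -1866 (L = 2*(-933) = -1866)
o = -1866*√11 (o = -1866*√(14 - 3) = -1866*√11 ≈ -6188.8)
(o + q(-214))/(W(I(-4)) + M) = (-1866*√11 - 1*(-214))/(-73 + 9405) = (-1866*√11 + 214)/9332 = (214 - 1866*√11)*(1/9332) = 107/4666 - 933*√11/4666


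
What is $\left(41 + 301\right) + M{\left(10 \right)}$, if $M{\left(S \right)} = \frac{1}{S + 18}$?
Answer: $\frac{9577}{28} \approx 342.04$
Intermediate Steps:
$M{\left(S \right)} = \frac{1}{18 + S}$
$\left(41 + 301\right) + M{\left(10 \right)} = \left(41 + 301\right) + \frac{1}{18 + 10} = 342 + \frac{1}{28} = \frac{9577}{28}$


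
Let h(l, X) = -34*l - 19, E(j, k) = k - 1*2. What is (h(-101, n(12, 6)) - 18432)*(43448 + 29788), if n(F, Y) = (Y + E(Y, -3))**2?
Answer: -1099785012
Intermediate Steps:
E(j, k) = -2 + k (E(j, k) = k - 2 = -2 + k)
n(F, Y) = (-5 + Y)**2 (n(F, Y) = (Y + (-2 - 3))**2 = (Y - 5)**2 = (-5 + Y)**2)
h(l, X) = -19 - 34*l
(h(-101, n(12, 6)) - 18432)*(43448 + 29788) = ((-19 - 34*(-101)) - 18432)*(43448 + 29788) = ((-19 + 3434) - 18432)*73236 = (3415 - 18432)*73236 = -15017*73236 = -1099785012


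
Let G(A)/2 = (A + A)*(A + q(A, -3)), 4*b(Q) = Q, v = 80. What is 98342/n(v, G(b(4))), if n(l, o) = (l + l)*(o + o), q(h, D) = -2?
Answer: -49171/640 ≈ -76.830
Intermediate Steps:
b(Q) = Q/4
G(A) = 4*A*(-2 + A) (G(A) = 2*((A + A)*(A - 2)) = 2*((2*A)*(-2 + A)) = 2*(2*A*(-2 + A)) = 4*A*(-2 + A))
n(l, o) = 4*l*o (n(l, o) = (2*l)*(2*o) = 4*l*o)
98342/n(v, G(b(4))) = 98342/((4*80*(4*((¼)*4)*(-2 + (¼)*4)))) = 98342/((4*80*(4*1*(-2 + 1)))) = 98342/((4*80*(4*1*(-1)))) = 98342/((4*80*(-4))) = 98342/(-1280) = 98342*(-1/1280) = -49171/640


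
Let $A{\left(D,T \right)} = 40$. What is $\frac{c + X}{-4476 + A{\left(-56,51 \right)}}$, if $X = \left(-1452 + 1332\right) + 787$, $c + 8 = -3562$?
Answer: $\frac{2903}{4436} \approx 0.65442$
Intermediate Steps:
$c = -3570$ ($c = -8 - 3562 = -3570$)
$X = 667$ ($X = -120 + 787 = 667$)
$\frac{c + X}{-4476 + A{\left(-56,51 \right)}} = \frac{-3570 + 667}{-4476 + 40} = - \frac{2903}{-4436} = \left(-2903\right) \left(- \frac{1}{4436}\right) = \frac{2903}{4436}$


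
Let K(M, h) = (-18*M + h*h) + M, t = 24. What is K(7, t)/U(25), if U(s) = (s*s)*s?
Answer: 457/15625 ≈ 0.029248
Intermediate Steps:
K(M, h) = h² - 17*M (K(M, h) = (-18*M + h²) + M = (h² - 18*M) + M = h² - 17*M)
U(s) = s³ (U(s) = s²*s = s³)
K(7, t)/U(25) = (24² - 17*7)/(25³) = (576 - 119)/15625 = 457*(1/15625) = 457/15625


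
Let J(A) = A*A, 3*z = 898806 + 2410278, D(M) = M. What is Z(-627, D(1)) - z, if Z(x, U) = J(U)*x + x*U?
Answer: -1104282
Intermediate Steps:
z = 1103028 (z = (898806 + 2410278)/3 = (1/3)*3309084 = 1103028)
J(A) = A**2
Z(x, U) = U*x + x*U**2 (Z(x, U) = U**2*x + x*U = x*U**2 + U*x = U*x + x*U**2)
Z(-627, D(1)) - z = 1*(-627)*(1 + 1) - 1*1103028 = 1*(-627)*2 - 1103028 = -1254 - 1103028 = -1104282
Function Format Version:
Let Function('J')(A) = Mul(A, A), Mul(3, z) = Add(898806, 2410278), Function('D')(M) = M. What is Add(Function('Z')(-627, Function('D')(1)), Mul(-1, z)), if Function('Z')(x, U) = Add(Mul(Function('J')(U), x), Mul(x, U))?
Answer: -1104282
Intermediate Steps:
z = 1103028 (z = Mul(Rational(1, 3), Add(898806, 2410278)) = Mul(Rational(1, 3), 3309084) = 1103028)
Function('J')(A) = Pow(A, 2)
Function('Z')(x, U) = Add(Mul(U, x), Mul(x, Pow(U, 2))) (Function('Z')(x, U) = Add(Mul(Pow(U, 2), x), Mul(x, U)) = Add(Mul(x, Pow(U, 2)), Mul(U, x)) = Add(Mul(U, x), Mul(x, Pow(U, 2))))
Add(Function('Z')(-627, Function('D')(1)), Mul(-1, z)) = Add(Mul(1, -627, Add(1, 1)), Mul(-1, 1103028)) = Add(Mul(1, -627, 2), -1103028) = Add(-1254, -1103028) = -1104282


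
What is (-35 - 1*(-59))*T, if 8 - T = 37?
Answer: -696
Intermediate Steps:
T = -29 (T = 8 - 1*37 = 8 - 37 = -29)
(-35 - 1*(-59))*T = (-35 - 1*(-59))*(-29) = (-35 + 59)*(-29) = 24*(-29) = -696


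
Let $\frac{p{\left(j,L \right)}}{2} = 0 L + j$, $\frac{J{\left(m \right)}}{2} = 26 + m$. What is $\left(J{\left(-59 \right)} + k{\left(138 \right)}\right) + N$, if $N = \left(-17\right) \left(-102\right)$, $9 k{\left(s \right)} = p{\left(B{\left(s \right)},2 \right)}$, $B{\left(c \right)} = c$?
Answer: $\frac{5096}{3} \approx 1698.7$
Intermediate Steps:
$J{\left(m \right)} = 52 + 2 m$ ($J{\left(m \right)} = 2 \left(26 + m\right) = 52 + 2 m$)
$p{\left(j,L \right)} = 2 j$ ($p{\left(j,L \right)} = 2 \left(0 L + j\right) = 2 \left(0 + j\right) = 2 j$)
$k{\left(s \right)} = \frac{2 s}{9}$
$N = 1734$
$\left(J{\left(-59 \right)} + k{\left(138 \right)}\right) + N = \left(\left(52 + 2 \left(-59\right)\right) + \frac{2}{9} \cdot 138\right) + 1734 = \left(\left(52 - 118\right) + \frac{92}{3}\right) + 1734 = \left(-66 + \frac{92}{3}\right) + 1734 = - \frac{106}{3} + 1734 = \frac{5096}{3}$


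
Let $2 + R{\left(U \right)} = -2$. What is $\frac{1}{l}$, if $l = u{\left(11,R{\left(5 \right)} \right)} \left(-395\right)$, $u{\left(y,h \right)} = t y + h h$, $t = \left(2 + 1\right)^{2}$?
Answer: $- \frac{1}{45425} \approx -2.2014 \cdot 10^{-5}$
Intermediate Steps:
$t = 9$ ($t = 3^{2} = 9$)
$R{\left(U \right)} = -4$ ($R{\left(U \right)} = -2 - 2 = -4$)
$u{\left(y,h \right)} = h^{2} + 9 y$ ($u{\left(y,h \right)} = 9 y + h h = 9 y + h^{2} = h^{2} + 9 y$)
$l = -45425$ ($l = \left(\left(-4\right)^{2} + 9 \cdot 11\right) \left(-395\right) = \left(16 + 99\right) \left(-395\right) = 115 \left(-395\right) = -45425$)
$\frac{1}{l} = \frac{1}{-45425} = - \frac{1}{45425}$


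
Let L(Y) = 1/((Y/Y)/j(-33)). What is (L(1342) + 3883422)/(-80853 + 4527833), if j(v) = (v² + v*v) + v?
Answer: 3885567/4446980 ≈ 0.87375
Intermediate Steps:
j(v) = v + 2*v² (j(v) = (v² + v²) + v = 2*v² + v = v + 2*v²)
L(Y) = 2145 (L(Y) = 1/((Y/Y)/((-33*(1 + 2*(-33))))) = 1/(1/(-33*(1 - 66))) = 1/(1/(-33*(-65))) = 1/(1/2145) = 2145)
(L(1342) + 3883422)/(-80853 + 4527833) = (2145 + 3883422)/(-80853 + 4527833) = 3885567/4446980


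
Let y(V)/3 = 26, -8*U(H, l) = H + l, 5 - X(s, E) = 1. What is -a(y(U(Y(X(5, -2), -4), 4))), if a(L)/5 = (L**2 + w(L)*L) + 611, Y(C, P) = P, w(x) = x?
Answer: -63895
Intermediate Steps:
X(s, E) = 4 (X(s, E) = 5 - 1*1 = 5 - 1 = 4)
U(H, l) = -H/8 - l/8 (U(H, l) = -(H + l)/8 = -H/8 - l/8)
y(V) = 78 (y(V) = 3*26 = 78)
a(L) = 3055 + 10*L**2 (a(L) = 5*((L**2 + L*L) + 611) = 5*((L**2 + L**2) + 611) = 5*(2*L**2 + 611) = 5*(611 + 2*L**2) = 3055 + 10*L**2)
-a(y(U(Y(X(5, -2), -4), 4))) = -(3055 + 10*78**2) = -(3055 + 10*6084) = -(3055 + 60840) = -1*63895 = -63895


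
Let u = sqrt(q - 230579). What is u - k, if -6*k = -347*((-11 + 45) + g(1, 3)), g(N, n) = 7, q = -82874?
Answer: -14227/6 + 7*I*sqrt(6397) ≈ -2371.2 + 559.87*I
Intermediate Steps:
u = 7*I*sqrt(6397) (u = sqrt(-82874 - 230579) = sqrt(-313453) = 7*I*sqrt(6397) ≈ 559.87*I)
k = 14227/6 (k = -(-347)*((-11 + 45) + 7)/6 = -(-347)*(34 + 7)/6 = -(-347)*41/6 = -1/6*(-14227) = 14227/6 ≈ 2371.2)
u - k = 7*I*sqrt(6397) - 1*14227/6 = 7*I*sqrt(6397) - 14227/6 = -14227/6 + 7*I*sqrt(6397)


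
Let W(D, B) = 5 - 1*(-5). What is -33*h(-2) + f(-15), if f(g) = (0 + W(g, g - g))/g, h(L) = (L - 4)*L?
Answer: -1190/3 ≈ -396.67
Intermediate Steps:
W(D, B) = 10 (W(D, B) = 5 + 5 = 10)
h(L) = L*(-4 + L) (h(L) = (-4 + L)*L = L*(-4 + L))
f(g) = 10/g (f(g) = (0 + 10)/g = 10/g)
-33*h(-2) + f(-15) = -(-66)*(-4 - 2) + 10/(-15) = -(-66)*(-6) + 10*(-1/15) = -33*12 - ⅔ = -396 - ⅔ = -1190/3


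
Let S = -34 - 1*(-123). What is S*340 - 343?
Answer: 29917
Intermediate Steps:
S = 89 (S = -34 + 123 = 89)
S*340 - 343 = 89*340 - 343 = 30260 - 343 = 29917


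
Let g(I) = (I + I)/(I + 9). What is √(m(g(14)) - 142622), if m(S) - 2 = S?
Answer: 2*I*√18861334/23 ≈ 377.65*I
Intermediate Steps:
g(I) = 2*I/(9 + I) (g(I) = (2*I)/(9 + I) = 2*I/(9 + I))
m(S) = 2 + S
√(m(g(14)) - 142622) = √((2 + 2*14/(9 + 14)) - 142622) = √((2 + 2*14/23) - 142622) = √((2 + 2*14*(1/23)) - 142622) = √((2 + 28/23) - 142622) = √(74/23 - 142622) = √(-3280232/23) = 2*I*√18861334/23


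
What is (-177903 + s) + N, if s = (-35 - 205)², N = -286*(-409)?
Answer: -3329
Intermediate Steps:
N = 116974
s = 57600 (s = (-240)² = 57600)
(-177903 + s) + N = (-177903 + 57600) + 116974 = -120303 + 116974 = -3329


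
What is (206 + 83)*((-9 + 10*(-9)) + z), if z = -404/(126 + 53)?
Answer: -5238125/179 ≈ -29263.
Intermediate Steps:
z = -404/179 ≈ -2.2570
(206 + 83)*((-9 + 10*(-9)) + z) = (206 + 83)*((-9 + 10*(-9)) - 404/179) = 289*((-9 - 90) - 404/179) = 289*(-99 - 404/179) = 289*(-18125/179) = -5238125/179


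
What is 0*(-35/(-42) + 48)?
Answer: 0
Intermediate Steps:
0*(-35/(-42) + 48) = 0*(-35*(-1/42) + 48) = 0*(⅚ + 48) = 0*(293/6) = 0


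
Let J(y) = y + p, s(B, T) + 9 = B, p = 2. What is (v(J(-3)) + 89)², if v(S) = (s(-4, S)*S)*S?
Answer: 5776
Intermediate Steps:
s(B, T) = -9 + B
J(y) = 2 + y (J(y) = y + 2 = 2 + y)
v(S) = -13*S² (v(S) = ((-9 - 4)*S)*S = (-13*S)*S = -13*S²)
(v(J(-3)) + 89)² = (-13*(2 - 3)² + 89)² = (-13*(-1)² + 89)² = (-13*1 + 89)² = (-13 + 89)² = 76² = 5776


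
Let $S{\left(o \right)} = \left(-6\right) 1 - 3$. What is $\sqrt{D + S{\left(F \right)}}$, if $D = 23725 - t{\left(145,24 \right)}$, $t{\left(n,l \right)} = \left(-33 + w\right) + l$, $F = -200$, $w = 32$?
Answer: $\sqrt{23693} \approx 153.93$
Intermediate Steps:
$t{\left(n,l \right)} = -1 + l$ ($t{\left(n,l \right)} = \left(-33 + 32\right) + l = -1 + l$)
$D = 23702$ ($D = 23725 - \left(-1 + 24\right) = 23725 - 23 = 23702$)
$S{\left(o \right)} = -9$ ($S{\left(o \right)} = -6 - 3 = -9$)
$\sqrt{D + S{\left(F \right)}} = \sqrt{23702 - 9} = \sqrt{23693}$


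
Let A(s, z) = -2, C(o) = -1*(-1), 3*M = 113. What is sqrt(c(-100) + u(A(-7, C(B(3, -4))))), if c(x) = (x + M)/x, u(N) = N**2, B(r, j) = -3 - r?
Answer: sqrt(4161)/30 ≈ 2.1502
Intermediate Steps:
M = 113/3 (M = (1/3)*113 = 113/3 ≈ 37.667)
C(o) = 1
c(x) = (113/3 + x)/x (c(x) = (x + 113/3)/x = (113/3 + x)/x)
sqrt(c(-100) + u(A(-7, C(B(3, -4))))) = sqrt((113/3 - 100)/(-100) + (-2)**2) = sqrt(-1/100*(-187/3) + 4) = sqrt(187/300 + 4) = sqrt(1387/300) = sqrt(4161)/30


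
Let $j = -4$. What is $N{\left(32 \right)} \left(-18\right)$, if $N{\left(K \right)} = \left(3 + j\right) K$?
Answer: $576$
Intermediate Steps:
$N{\left(K \right)} = - K$ ($N{\left(K \right)} = \left(3 - 4\right) K = - K$)
$N{\left(32 \right)} \left(-18\right) = \left(-1\right) 32 \left(-18\right) = \left(-32\right) \left(-18\right) = 576$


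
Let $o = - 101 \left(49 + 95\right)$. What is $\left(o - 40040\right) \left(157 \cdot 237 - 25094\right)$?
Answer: $-661285160$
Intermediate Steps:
$o = -14544$ ($o = \left(-101\right) 144 = -14544$)
$\left(o - 40040\right) \left(157 \cdot 237 - 25094\right) = \left(-14544 - 40040\right) \left(157 \cdot 237 - 25094\right) = - 54584 \left(37209 - 25094\right) = \left(-54584\right) 12115 = -661285160$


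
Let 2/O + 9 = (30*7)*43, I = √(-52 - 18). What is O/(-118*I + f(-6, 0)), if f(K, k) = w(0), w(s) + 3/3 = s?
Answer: -2/8792597301 + 236*I*√70/8792597301 ≈ -2.2746e-10 + 2.2457e-7*I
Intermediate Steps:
w(s) = -1 + s
f(K, k) = -1 (f(K, k) = -1 + 0 = -1)
I = I*√70 (I = √(-70) = I*√70 ≈ 8.3666*I)
O = 2/9021 (O = 2/(-9 + (30*7)*43) = 2/(-9 + 210*43) = 2/(-9 + 9030) = 2/9021 ≈ 0.00022170)
O/(-118*I + f(-6, 0)) = 2/(9021*(-118*I*√70 - 1)) = 2/(9021*(-1 - 118*I*√70))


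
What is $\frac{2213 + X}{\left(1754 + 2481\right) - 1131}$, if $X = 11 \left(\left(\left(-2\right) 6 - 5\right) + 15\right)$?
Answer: $\frac{2191}{3104} \approx 0.70586$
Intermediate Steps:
$X = -22$ ($X = 11 \left(\left(-12 - 5\right) + 15\right) = 11 \left(-17 + 15\right) = 11 \left(-2\right) = -22$)
$\frac{2213 + X}{\left(1754 + 2481\right) - 1131} = \frac{2213 - 22}{\left(1754 + 2481\right) - 1131} = \frac{2191}{4235 - 1131} = \frac{2191}{3104}$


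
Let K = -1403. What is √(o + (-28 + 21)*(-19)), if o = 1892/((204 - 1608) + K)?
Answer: 3*√115847697/2807 ≈ 11.503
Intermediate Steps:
o = -1892/2807 (o = 1892/((204 - 1608) - 1403) = 1892/(-1404 - 1403) = 1892/(-2807) = 1892*(-1/2807) = -1892/2807 ≈ -0.67403)
√(o + (-28 + 21)*(-19)) = √(-1892/2807 + (-28 + 21)*(-19)) = √(-1892/2807 - 7*(-19)) = √(-1892/2807 + 133) = √(371439/2807) = 3*√115847697/2807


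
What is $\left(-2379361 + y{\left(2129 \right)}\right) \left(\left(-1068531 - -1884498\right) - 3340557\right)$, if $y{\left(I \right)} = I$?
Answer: $6001536134880$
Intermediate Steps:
$\left(-2379361 + y{\left(2129 \right)}\right) \left(\left(-1068531 - -1884498\right) - 3340557\right) = \left(-2379361 + 2129\right) \left(\left(-1068531 - -1884498\right) - 3340557\right) = - 2377232 \left(\left(-1068531 + 1884498\right) - 3340557\right) = - 2377232 \left(815967 - 3340557\right) = \left(-2377232\right) \left(-2524590\right) = 6001536134880$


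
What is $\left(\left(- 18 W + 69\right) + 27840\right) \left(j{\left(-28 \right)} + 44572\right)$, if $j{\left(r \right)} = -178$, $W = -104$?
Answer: $1322097714$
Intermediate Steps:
$\left(\left(- 18 W + 69\right) + 27840\right) \left(j{\left(-28 \right)} + 44572\right) = \left(\left(\left(-18\right) \left(-104\right) + 69\right) + 27840\right) \left(-178 + 44572\right) = \left(\left(1872 + 69\right) + 27840\right) 44394 = \left(1941 + 27840\right) 44394 = 29781 \cdot 44394 = 1322097714$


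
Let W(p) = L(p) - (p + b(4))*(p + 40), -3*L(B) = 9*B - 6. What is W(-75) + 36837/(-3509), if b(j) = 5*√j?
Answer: -7223269/3509 ≈ -2058.5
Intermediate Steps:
L(B) = 2 - 3*B (L(B) = -(9*B - 6)/3 = -(-6 + 9*B)/3 = 2 - 3*B)
W(p) = 2 - 3*p - (10 + p)*(40 + p) (W(p) = (2 - 3*p) - (p + 5*√4)*(p + 40) = (2 - 3*p) - (p + 5*2)*(40 + p) = (2 - 3*p) - (p + 10)*(40 + p) = (2 - 3*p) - (10 + p)*(40 + p) = 2 - 3*p - (10 + p)*(40 + p))
W(-75) + 36837/(-3509) = (-398 - 1*(-75)² - 53*(-75)) + 36837/(-3509) = (-398 - 1*5625 + 3975) + 36837*(-1/3509) = (-398 - 5625 + 3975) - 36837/3509 = -2048 - 36837/3509 = -7223269/3509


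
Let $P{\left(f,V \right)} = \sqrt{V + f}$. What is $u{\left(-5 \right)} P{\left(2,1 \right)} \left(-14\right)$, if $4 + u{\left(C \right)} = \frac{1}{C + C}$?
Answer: $\frac{287 \sqrt{3}}{5} \approx 99.42$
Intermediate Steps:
$u{\left(C \right)} = -4 + \frac{1}{2 C}$ ($u{\left(C \right)} = -4 + \frac{1}{C + C} = -4 + \frac{1}{2 C}$)
$u{\left(-5 \right)} P{\left(2,1 \right)} \left(-14\right) = \left(-4 + \frac{1}{2 \left(-5\right)}\right) \sqrt{1 + 2} \left(-14\right) = \left(-4 + \frac{1}{2} \left(- \frac{1}{5}\right)\right) \sqrt{3} \left(-14\right) = \left(-4 - \frac{1}{10}\right) \sqrt{3} \left(-14\right) = - \frac{41 \sqrt{3}}{10} \left(-14\right) = \frac{287 \sqrt{3}}{5}$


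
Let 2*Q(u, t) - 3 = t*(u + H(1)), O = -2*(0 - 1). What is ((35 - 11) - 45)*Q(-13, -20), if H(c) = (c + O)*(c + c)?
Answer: -3003/2 ≈ -1501.5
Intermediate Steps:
O = 2 (O = -2*(-1) = 2)
H(c) = 2*c*(2 + c) (H(c) = (c + 2)*(c + c) = (2 + c)*(2*c) = 2*c*(2 + c))
Q(u, t) = 3/2 + t*(6 + u)/2 (Q(u, t) = 3/2 + (t*(u + 2*1*(2 + 1)))/2 = 3/2 + (t*(u + 2*1*3))/2 = 3/2 + (t*(u + 6))/2 = 3/2 + (t*(6 + u))/2 = 3/2 + t*(6 + u)/2)
((35 - 11) - 45)*Q(-13, -20) = ((35 - 11) - 45)*(3/2 + 3*(-20) + (½)*(-20)*(-13)) = (24 - 45)*(3/2 - 60 + 130) = -21*143/2 = -3003/2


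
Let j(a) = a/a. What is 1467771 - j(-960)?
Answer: 1467770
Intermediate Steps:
j(a) = 1
1467771 - j(-960) = 1467771 - 1*1 = 1467771 - 1 = 1467770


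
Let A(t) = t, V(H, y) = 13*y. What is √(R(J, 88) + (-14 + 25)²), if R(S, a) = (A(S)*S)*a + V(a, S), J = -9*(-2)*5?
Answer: √714091 ≈ 845.04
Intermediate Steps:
J = 90 (J = 18*5 = 90)
R(S, a) = 13*S + a*S² (R(S, a) = (S*S)*a + 13*S = S²*a + 13*S = a*S² + 13*S = 13*S + a*S²)
√(R(J, 88) + (-14 + 25)²) = √(90*(13 + 90*88) + (-14 + 25)²) = √(90*(13 + 7920) + 11²) = √(90*7933 + 121) = √(713970 + 121) = √714091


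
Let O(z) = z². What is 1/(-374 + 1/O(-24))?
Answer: -576/215423 ≈ -0.0026738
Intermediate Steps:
1/(-374 + 1/O(-24)) = 1/(-374 + 1/((-24)²)) = 1/(-374 + 1/576) = 1/(-215423/576) = -576/215423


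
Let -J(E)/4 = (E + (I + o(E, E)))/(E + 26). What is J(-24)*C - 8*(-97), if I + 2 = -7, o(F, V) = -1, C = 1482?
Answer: 101552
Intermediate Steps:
I = -9 (I = -2 - 7 = -9)
J(E) = -4*(-10 + E)/(26 + E) (J(E) = -4*(E + (-9 - 1))/(E + 26) = -4*(E - 10)/(26 + E) = -4*(-10 + E)/(26 + E))
J(-24)*C - 8*(-97) = (4*(10 - 1*(-24))/(26 - 24))*1482 - 8*(-97) = (4*(10 + 24)/2)*1482 + 776 = (4*(½)*34)*1482 + 776 = 68*1482 + 776 = 100776 + 776 = 101552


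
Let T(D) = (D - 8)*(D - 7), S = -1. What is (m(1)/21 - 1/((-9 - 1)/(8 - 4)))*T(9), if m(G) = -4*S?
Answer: 124/105 ≈ 1.1810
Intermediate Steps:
m(G) = 4 (m(G) = -4*(-1) = 4)
T(D) = (-8 + D)*(-7 + D)
(m(1)/21 - 1/((-9 - 1)/(8 - 4)))*T(9) = (4/21 - 1/((-9 - 1)/(8 - 4)))*(56 + 9² - 15*9) = (4*(1/21) - 1/((-10/4)))*(56 + 81 - 135) = (4/21 - 1/((-10*¼)))*2 = (4/21 - 1/(-5/2))*2 = (4/21 - 1*(-⅖))*2 = (4/21 + ⅖)*2 = (62/105)*2 = 124/105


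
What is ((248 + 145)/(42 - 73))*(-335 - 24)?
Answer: 141087/31 ≈ 4551.2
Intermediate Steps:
((248 + 145)/(42 - 73))*(-335 - 24) = (393/(-31))*(-359) = (393*(-1/31))*(-359) = -393/31*(-359) = 141087/31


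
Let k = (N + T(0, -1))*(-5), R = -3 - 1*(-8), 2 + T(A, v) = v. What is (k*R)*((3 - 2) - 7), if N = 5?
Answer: 300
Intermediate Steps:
T(A, v) = -2 + v
R = 5 (R = -3 + 8 = 5)
k = -10 (k = (5 + (-2 - 1))*(-5) = (5 - 3)*(-5) = 2*(-5) = -10)
(k*R)*((3 - 2) - 7) = (-10*5)*((3 - 2) - 7) = -50*(1 - 7) = -50*(-6) = 300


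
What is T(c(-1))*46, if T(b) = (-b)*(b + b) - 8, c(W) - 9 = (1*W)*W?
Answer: -9568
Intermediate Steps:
c(W) = 9 + W**2 (c(W) = 9 + (1*W)*W = 9 + W*W = 9 + W**2)
T(b) = -8 - 2*b**2 (T(b) = (-b)*(2*b) - 8 = -2*b**2 - 8 = -8 - 2*b**2)
T(c(-1))*46 = (-8 - 2*(9 + (-1)**2)**2)*46 = (-8 - 2*(9 + 1)**2)*46 = (-8 - 2*10**2)*46 = (-8 - 2*100)*46 = (-8 - 200)*46 = -208*46 = -9568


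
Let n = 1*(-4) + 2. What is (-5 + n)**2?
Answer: 49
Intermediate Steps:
n = -2 (n = -4 + 2 = -2)
(-5 + n)**2 = (-5 - 2)**2 = (-7)**2 = 49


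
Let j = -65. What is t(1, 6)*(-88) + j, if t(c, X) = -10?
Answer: 815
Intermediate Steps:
t(1, 6)*(-88) + j = -10*(-88) - 65 = 880 - 65 = 815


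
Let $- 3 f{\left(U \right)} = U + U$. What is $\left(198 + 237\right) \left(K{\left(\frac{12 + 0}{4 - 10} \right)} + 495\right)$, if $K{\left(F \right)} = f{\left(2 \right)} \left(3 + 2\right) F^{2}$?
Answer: $203725$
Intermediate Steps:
$f{\left(U \right)} = - \frac{2 U}{3}$ ($f{\left(U \right)} = - \frac{U + U}{3} = - \frac{2 U}{3}$)
$K{\left(F \right)} = - \frac{20 F^{2}}{3}$ ($K{\left(F \right)} = \left(- \frac{2}{3}\right) 2 \left(3 + 2\right) F^{2} = \left(- \frac{4}{3}\right) 5 F^{2} = - \frac{20 F^{2}}{3}$)
$\left(198 + 237\right) \left(K{\left(\frac{12 + 0}{4 - 10} \right)} + 495\right) = \left(198 + 237\right) \left(- \frac{20 \left(\frac{12 + 0}{4 - 10}\right)^{2}}{3} + 495\right) = 435 \left(- \frac{20 \left(\frac{12}{-6}\right)^{2}}{3} + 495\right) = 435 \left(- \frac{20 \left(12 \left(- \frac{1}{6}\right)\right)^{2}}{3} + 495\right) = 435 \left(- \frac{20 \left(-2\right)^{2}}{3} + 495\right) = 435 \left(\left(- \frac{20}{3}\right) 4 + 495\right) = 435 \left(- \frac{80}{3} + 495\right) = 435 \cdot \frac{1405}{3} = 203725$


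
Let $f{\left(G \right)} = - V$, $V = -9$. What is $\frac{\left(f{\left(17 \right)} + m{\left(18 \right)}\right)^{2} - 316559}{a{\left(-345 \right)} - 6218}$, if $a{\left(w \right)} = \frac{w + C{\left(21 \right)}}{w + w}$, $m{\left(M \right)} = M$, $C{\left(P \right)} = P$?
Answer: $\frac{18160225}{357508} \approx 50.797$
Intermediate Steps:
$f{\left(G \right)} = 9$ ($f{\left(G \right)} = \left(-1\right) \left(-9\right) = 9$)
$a{\left(w \right)} = \frac{21 + w}{2 w}$ ($a{\left(w \right)} = \frac{w + 21}{w + w} = \frac{21 + w}{2 w}$)
$\frac{\left(f{\left(17 \right)} + m{\left(18 \right)}\right)^{2} - 316559}{a{\left(-345 \right)} - 6218} = \frac{\left(9 + 18\right)^{2} - 316559}{\frac{21 - 345}{2 \left(-345\right)} - 6218} = \frac{27^{2} - 316559}{\frac{1}{2} \left(- \frac{1}{345}\right) \left(-324\right) - 6218} = \frac{729 - 316559}{\frac{54}{115} - 6218} = - \frac{315830}{- \frac{715016}{115}} = \left(-315830\right) \left(- \frac{115}{715016}\right) = \frac{18160225}{357508}$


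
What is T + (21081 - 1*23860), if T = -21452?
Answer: -24231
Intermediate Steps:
T + (21081 - 1*23860) = -21452 + (21081 - 1*23860) = -21452 + (21081 - 23860) = -21452 - 2779 = -24231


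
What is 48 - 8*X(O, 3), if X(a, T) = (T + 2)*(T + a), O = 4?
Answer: -232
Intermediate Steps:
X(a, T) = (2 + T)*(T + a)
48 - 8*X(O, 3) = 48 - 8*(3**2 + 2*3 + 2*4 + 3*4) = 48 - 8*(9 + 6 + 8 + 12) = 48 - 8*35 = 48 - 280 = -232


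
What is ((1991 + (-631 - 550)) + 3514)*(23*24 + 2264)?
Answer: 12176384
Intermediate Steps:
((1991 + (-631 - 550)) + 3514)*(23*24 + 2264) = ((1991 - 1181) + 3514)*(552 + 2264) = (810 + 3514)*2816 = 4324*2816 = 12176384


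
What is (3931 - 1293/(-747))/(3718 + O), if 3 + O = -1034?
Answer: 979250/667569 ≈ 1.4669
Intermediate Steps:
O = -1037 (O = -3 - 1034 = -1037)
(3931 - 1293/(-747))/(3718 + O) = (3931 - 1293/(-747))/(3718 - 1037) = (3931 - 1293*(-1/747))/2681 = (3931 + 431/249)*(1/2681) = (979250/249)*(1/2681) = 979250/667569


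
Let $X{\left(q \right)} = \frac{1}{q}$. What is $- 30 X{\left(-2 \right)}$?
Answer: $15$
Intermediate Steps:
$- 30 X{\left(-2 \right)} = - \frac{30}{-2} = \left(-30\right) \left(- \frac{1}{2}\right) = 15$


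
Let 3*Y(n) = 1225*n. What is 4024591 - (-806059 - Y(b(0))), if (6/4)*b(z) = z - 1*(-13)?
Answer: 43507700/9 ≈ 4.8342e+6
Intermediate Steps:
b(z) = 26/3 + 2*z/3 (b(z) = 2*(z - 1*(-13))/3 = 2*(z + 13)/3 = 2*(13 + z)/3 = 26/3 + 2*z/3)
Y(n) = 1225*n/3 (Y(n) = (1225*n)/3 = 1225*n/3)
4024591 - (-806059 - Y(b(0))) = 4024591 - (-806059 - 1225*(26/3 + (2/3)*0)/3) = 4024591 - (-806059 - 1225*(26/3 + 0)/3) = 4024591 - (-806059 - 1225*26/(3*3)) = 4024591 - (-806059 - 1*31850/9) = 4024591 - (-806059 - 31850/9) = 4024591 - 1*(-7286381/9) = 4024591 + 7286381/9 = 43507700/9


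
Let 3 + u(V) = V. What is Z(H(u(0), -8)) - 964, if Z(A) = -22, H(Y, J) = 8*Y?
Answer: -986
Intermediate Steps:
u(V) = -3 + V
Z(H(u(0), -8)) - 964 = -22 - 964 = -986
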